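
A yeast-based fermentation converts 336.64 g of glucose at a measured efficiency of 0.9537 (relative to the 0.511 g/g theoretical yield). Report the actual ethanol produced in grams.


Actual ethanol: m = 0.511 * 336.64 * 0.9537
m = 164.0584 g

164.0584 g


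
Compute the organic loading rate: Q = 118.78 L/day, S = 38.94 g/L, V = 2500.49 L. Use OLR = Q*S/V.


OLR = Q * S / V
= 118.78 * 38.94 / 2500.49
= 1.8498 g/L/day

1.8498 g/L/day


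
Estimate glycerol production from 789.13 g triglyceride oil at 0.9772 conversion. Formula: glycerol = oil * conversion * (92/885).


glycerol = oil * conv * (92/885)
= 789.13 * 0.9772 * 92 / 885
= 80.1635 g

80.1635 g


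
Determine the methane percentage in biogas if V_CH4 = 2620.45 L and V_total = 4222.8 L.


CH4% = V_CH4 / V_total * 100
= 2620.45 / 4222.8 * 100
= 62.0548%

62.0548%


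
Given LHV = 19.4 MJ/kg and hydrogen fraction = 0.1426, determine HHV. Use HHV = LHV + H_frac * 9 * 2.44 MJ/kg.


HHV = LHV + H_frac * 9 * 2.44
= 19.4 + 0.1426 * 9 * 2.44
= 22.5315 MJ/kg

22.5315 MJ/kg


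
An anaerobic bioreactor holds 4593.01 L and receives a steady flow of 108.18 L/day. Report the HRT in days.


HRT = V / Q
= 4593.01 / 108.18
= 42.4571 days

42.4571 days


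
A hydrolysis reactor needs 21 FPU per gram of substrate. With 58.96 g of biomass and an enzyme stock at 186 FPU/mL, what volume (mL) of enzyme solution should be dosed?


V = dosage * m_sub / activity
V = 21 * 58.96 / 186
V = 6.6568 mL

6.6568 mL


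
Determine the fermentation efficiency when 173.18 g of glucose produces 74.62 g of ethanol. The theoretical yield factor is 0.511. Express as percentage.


Fermentation efficiency = (actual / (0.511 * glucose)) * 100
= (74.62 / (0.511 * 173.18)) * 100
= 84.3212%

84.3212%


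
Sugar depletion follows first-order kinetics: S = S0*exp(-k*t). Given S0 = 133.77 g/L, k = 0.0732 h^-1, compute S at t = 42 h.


S = S0 * exp(-k * t)
S = 133.77 * exp(-0.0732 * 42)
S = 6.1825 g/L

6.1825 g/L


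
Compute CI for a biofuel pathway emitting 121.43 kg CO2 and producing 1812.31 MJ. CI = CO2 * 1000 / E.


CI = CO2 * 1000 / E
= 121.43 * 1000 / 1812.31
= 67.0029 g CO2/MJ

67.0029 g CO2/MJ


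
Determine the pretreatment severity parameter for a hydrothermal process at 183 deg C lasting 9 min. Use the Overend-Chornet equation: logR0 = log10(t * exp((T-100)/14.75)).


logR0 = log10(t * exp((T - 100) / 14.75))
= log10(9 * exp((183 - 100) / 14.75))
= 3.3981

3.3981


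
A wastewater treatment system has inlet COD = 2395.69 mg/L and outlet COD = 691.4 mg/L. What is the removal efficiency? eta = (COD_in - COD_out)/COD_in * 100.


eta = (COD_in - COD_out) / COD_in * 100
= (2395.69 - 691.4) / 2395.69 * 100
= 71.1398%

71.1398%


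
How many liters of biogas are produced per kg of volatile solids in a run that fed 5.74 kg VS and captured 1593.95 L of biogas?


Y = V / VS
= 1593.95 / 5.74
= 277.6916 L/kg VS

277.6916 L/kg VS


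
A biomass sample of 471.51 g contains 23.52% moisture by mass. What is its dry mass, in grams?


Wd = Ww * (1 - MC/100)
= 471.51 * (1 - 23.52/100)
= 360.6108 g

360.6108 g


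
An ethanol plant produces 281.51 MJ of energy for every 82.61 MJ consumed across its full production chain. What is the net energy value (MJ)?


NEV = E_out - E_in
= 281.51 - 82.61
= 198.9000 MJ

198.9000 MJ


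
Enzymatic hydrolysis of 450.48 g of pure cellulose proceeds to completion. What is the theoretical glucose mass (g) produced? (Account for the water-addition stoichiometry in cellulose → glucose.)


glucose = cellulose * 180/162
= 450.48 * 180/162
= 500.5333 g

500.5333 g


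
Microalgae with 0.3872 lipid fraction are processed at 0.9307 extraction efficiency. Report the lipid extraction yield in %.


Y = lipid_content * extraction_eff * 100
= 0.3872 * 0.9307 * 100
= 36.0367%

36.0367%


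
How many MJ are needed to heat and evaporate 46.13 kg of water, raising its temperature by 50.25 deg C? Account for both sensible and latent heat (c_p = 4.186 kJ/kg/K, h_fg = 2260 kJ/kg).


E = m_water * (4.186 * dT + 2260) / 1000
= 46.13 * (4.186 * 50.25 + 2260) / 1000
= 113.9571 MJ

113.9571 MJ


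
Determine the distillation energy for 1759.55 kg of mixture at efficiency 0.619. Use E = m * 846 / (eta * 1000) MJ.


E = m * 846 / (eta * 1000)
= 1759.55 * 846 / (0.619 * 1000)
= 2404.8131 MJ

2404.8131 MJ


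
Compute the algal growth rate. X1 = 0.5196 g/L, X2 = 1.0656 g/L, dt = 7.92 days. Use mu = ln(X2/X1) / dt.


mu = ln(X2/X1) / dt
= ln(1.0656/0.5196) / 7.92
= 0.0907 per day

0.0907 per day


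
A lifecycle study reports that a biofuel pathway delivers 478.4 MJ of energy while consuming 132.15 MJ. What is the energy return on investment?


EROI = E_out / E_in
= 478.4 / 132.15
= 3.6201

3.6201


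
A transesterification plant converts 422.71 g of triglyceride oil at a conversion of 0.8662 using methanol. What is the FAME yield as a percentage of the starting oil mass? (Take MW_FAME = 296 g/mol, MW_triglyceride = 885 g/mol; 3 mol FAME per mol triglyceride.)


m_FAME = oil * conv * (3 * 296 / 885) = oil * conv * (888/885)
= 422.71 * 0.8662 * 888 / 885
= 367.3926 g
Y = m_FAME / oil * 100 = conv * (888/885) * 100
= 0.8662 * 888 / 885 * 100
= 86.91%

86.91%


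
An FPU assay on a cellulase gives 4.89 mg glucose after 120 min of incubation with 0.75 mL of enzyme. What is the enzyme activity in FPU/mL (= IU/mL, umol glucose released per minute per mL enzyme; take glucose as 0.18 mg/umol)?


Activity = glucose_mg / (0.18 mg/umol * V_mL * t_min)
= 4.89 / (0.18 * 0.75 * 120)
= 0.3019 FPU/mL

0.3019 FPU/mL


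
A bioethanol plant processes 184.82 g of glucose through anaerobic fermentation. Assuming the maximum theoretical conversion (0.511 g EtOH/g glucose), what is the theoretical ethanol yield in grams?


Theoretical ethanol yield: m_EtOH = 0.511 * m_glucose
m_EtOH = 0.511 * 184.82 = 94.4430 g

94.4430 g


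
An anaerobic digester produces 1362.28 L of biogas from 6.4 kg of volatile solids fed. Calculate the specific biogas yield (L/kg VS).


Y = V / VS
= 1362.28 / 6.4
= 212.8562 L/kg VS

212.8562 L/kg VS


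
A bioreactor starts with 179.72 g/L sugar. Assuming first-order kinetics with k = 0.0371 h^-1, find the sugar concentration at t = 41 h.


S = S0 * exp(-k * t)
S = 179.72 * exp(-0.0371 * 41)
S = 39.2637 g/L

39.2637 g/L


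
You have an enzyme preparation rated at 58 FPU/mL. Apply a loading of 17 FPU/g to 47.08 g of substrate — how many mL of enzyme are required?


V = dosage * m_sub / activity
V = 17 * 47.08 / 58
V = 13.7993 mL

13.7993 mL


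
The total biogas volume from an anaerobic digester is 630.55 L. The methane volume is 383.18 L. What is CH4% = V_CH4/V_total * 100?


CH4% = V_CH4 / V_total * 100
= 383.18 / 630.55 * 100
= 60.7692%

60.7692%


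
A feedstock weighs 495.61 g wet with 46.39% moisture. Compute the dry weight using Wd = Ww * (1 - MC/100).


Wd = Ww * (1 - MC/100)
= 495.61 * (1 - 46.39/100)
= 265.6965 g

265.6965 g


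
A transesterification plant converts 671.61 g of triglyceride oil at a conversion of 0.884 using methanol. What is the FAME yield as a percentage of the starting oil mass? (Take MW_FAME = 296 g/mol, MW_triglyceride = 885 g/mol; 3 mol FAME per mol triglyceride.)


m_FAME = oil * conv * (3 * 296 / 885) = oil * conv * (888/885)
= 671.61 * 0.884 * 888 / 885
= 595.7158 g
Y = m_FAME / oil * 100 = conv * (888/885) * 100
= 0.884 * 888 / 885 * 100
= 88.70%

88.70%


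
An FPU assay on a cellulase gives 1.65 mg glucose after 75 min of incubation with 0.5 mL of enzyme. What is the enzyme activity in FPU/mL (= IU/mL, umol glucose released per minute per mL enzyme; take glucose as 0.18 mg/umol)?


Activity = glucose_mg / (0.18 mg/umol * V_mL * t_min)
= 1.65 / (0.18 * 0.5 * 75)
= 0.2444 FPU/mL

0.2444 FPU/mL


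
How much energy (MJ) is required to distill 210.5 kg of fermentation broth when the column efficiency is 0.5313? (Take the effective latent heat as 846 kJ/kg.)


E = m * 846 / (eta * 1000)
= 210.5 * 846 / (0.5313 * 1000)
= 335.1835 MJ

335.1835 MJ


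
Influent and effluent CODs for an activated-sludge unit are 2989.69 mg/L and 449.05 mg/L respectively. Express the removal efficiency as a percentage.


eta = (COD_in - COD_out) / COD_in * 100
= (2989.69 - 449.05) / 2989.69 * 100
= 84.9800%

84.9800%


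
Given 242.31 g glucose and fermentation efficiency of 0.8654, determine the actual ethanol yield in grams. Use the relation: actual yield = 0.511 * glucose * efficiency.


Actual ethanol: m = 0.511 * 242.31 * 0.8654
m = 107.1542 g

107.1542 g


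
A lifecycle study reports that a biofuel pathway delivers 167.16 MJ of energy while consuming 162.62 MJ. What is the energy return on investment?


EROI = E_out / E_in
= 167.16 / 162.62
= 1.0279

1.0279


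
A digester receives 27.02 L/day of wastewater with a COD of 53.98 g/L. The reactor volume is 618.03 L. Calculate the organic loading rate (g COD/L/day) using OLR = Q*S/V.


OLR = Q * S / V
= 27.02 * 53.98 / 618.03
= 2.3600 g/L/day

2.3600 g/L/day


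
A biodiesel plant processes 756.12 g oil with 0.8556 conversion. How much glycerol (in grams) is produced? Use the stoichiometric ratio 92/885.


glycerol = oil * conv * (92/885)
= 756.12 * 0.8556 * 92 / 885
= 67.2521 g

67.2521 g


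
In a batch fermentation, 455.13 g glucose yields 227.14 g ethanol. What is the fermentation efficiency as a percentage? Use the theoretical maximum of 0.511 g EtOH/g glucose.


Fermentation efficiency = (actual / (0.511 * glucose)) * 100
= (227.14 / (0.511 * 455.13)) * 100
= 97.6646%

97.6646%


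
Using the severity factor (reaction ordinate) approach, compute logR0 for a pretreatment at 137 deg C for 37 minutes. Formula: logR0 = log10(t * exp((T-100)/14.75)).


logR0 = log10(t * exp((T - 100) / 14.75))
= log10(37 * exp((137 - 100) / 14.75))
= 2.6576

2.6576


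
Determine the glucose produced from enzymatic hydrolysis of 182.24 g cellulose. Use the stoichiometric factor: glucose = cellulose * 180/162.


glucose = cellulose * 180/162
= 182.24 * 180/162
= 202.4889 g

202.4889 g


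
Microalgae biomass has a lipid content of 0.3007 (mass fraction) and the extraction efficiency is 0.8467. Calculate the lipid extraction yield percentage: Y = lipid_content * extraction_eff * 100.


Y = lipid_content * extraction_eff * 100
= 0.3007 * 0.8467 * 100
= 25.4603%

25.4603%


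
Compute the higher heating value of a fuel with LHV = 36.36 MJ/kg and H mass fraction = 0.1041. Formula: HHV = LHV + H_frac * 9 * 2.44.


HHV = LHV + H_frac * 9 * 2.44
= 36.36 + 0.1041 * 9 * 2.44
= 38.6460 MJ/kg

38.6460 MJ/kg


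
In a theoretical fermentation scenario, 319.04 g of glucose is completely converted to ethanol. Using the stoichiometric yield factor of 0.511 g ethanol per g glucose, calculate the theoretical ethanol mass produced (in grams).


Theoretical ethanol yield: m_EtOH = 0.511 * m_glucose
m_EtOH = 0.511 * 319.04 = 163.0294 g

163.0294 g


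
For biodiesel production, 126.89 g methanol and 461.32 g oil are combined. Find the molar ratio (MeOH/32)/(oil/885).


Molar ratio = n_MeOH / n_oil = (MeOH/32) / (oil/885) = (MeOH * 885) / (32 * oil)
= (126.89 * 885) / (32 * 461.32)
= 7.6071

7.6071


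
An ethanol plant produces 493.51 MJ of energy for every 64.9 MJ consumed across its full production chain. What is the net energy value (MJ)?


NEV = E_out - E_in
= 493.51 - 64.9
= 428.6100 MJ

428.6100 MJ


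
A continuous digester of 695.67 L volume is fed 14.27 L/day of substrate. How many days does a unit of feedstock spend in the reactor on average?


HRT = V / Q
= 695.67 / 14.27
= 48.7505 days

48.7505 days


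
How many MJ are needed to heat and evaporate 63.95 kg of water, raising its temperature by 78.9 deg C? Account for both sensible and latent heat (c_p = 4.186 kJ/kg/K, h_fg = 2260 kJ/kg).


E = m_water * (4.186 * dT + 2260) / 1000
= 63.95 * (4.186 * 78.9 + 2260) / 1000
= 165.6481 MJ

165.6481 MJ


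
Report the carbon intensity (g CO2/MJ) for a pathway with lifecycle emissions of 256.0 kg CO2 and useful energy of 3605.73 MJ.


CI = CO2 * 1000 / E
= 256.0 * 1000 / 3605.73
= 70.9981 g CO2/MJ

70.9981 g CO2/MJ


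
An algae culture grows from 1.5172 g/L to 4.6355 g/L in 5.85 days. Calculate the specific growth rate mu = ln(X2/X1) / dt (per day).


mu = ln(X2/X1) / dt
= ln(4.6355/1.5172) / 5.85
= 0.1909 per day

0.1909 per day


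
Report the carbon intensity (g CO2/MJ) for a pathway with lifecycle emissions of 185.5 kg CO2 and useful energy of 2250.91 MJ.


CI = CO2 * 1000 / E
= 185.5 * 1000 / 2250.91
= 82.4111 g CO2/MJ

82.4111 g CO2/MJ


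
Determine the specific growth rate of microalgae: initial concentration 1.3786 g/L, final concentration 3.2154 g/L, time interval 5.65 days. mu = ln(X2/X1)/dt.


mu = ln(X2/X1) / dt
= ln(3.2154/1.3786) / 5.65
= 0.1499 per day

0.1499 per day


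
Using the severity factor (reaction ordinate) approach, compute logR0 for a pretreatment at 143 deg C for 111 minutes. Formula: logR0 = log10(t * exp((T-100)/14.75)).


logR0 = log10(t * exp((T - 100) / 14.75))
= log10(111 * exp((143 - 100) / 14.75))
= 3.3114

3.3114


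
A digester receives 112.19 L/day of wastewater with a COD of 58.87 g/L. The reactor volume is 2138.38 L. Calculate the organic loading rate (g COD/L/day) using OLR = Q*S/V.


OLR = Q * S / V
= 112.19 * 58.87 / 2138.38
= 3.0886 g/L/day

3.0886 g/L/day


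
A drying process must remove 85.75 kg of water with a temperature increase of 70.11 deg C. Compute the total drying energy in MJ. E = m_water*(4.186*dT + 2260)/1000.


E = m_water * (4.186 * dT + 2260) / 1000
= 85.75 * (4.186 * 70.11 + 2260) / 1000
= 218.9609 MJ

218.9609 MJ


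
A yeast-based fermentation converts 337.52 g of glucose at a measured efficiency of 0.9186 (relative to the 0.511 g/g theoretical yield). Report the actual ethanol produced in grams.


Actual ethanol: m = 0.511 * 337.52 * 0.9186
m = 158.4334 g

158.4334 g


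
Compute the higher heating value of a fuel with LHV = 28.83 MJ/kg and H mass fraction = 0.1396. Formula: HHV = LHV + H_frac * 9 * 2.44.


HHV = LHV + H_frac * 9 * 2.44
= 28.83 + 0.1396 * 9 * 2.44
= 31.8956 MJ/kg

31.8956 MJ/kg


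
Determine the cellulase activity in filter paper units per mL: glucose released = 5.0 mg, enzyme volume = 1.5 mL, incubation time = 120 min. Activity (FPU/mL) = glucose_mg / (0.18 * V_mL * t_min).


Activity = glucose_mg / (0.18 mg/umol * V_mL * t_min)
= 5.0 / (0.18 * 1.5 * 120)
= 0.1543 FPU/mL

0.1543 FPU/mL


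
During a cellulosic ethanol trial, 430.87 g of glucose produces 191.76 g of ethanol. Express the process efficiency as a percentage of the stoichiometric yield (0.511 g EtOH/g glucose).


Fermentation efficiency = (actual / (0.511 * glucose)) * 100
= (191.76 / (0.511 * 430.87)) * 100
= 87.0945%

87.0945%


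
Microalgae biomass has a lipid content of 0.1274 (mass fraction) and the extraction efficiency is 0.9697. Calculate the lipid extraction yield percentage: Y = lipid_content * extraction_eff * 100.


Y = lipid_content * extraction_eff * 100
= 0.1274 * 0.9697 * 100
= 12.3540%

12.3540%


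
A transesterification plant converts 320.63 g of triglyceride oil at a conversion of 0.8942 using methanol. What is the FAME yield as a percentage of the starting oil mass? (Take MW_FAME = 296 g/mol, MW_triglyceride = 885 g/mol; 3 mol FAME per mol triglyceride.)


m_FAME = oil * conv * (3 * 296 / 885) = oil * conv * (888/885)
= 320.63 * 0.8942 * 888 / 885
= 287.6792 g
Y = m_FAME / oil * 100 = conv * (888/885) * 100
= 0.8942 * 888 / 885 * 100
= 89.72%

89.72%


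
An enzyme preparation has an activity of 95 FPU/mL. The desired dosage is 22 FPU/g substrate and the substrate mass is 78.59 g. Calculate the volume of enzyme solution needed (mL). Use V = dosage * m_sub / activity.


V = dosage * m_sub / activity
V = 22 * 78.59 / 95
V = 18.1998 mL

18.1998 mL


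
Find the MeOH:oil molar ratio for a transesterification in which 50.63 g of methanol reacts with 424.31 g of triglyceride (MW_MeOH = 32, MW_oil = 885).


Molar ratio = n_MeOH / n_oil = (MeOH/32) / (oil/885) = (MeOH * 885) / (32 * oil)
= (50.63 * 885) / (32 * 424.31)
= 3.3000

3.3000


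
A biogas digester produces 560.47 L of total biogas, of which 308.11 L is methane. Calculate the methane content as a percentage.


CH4% = V_CH4 / V_total * 100
= 308.11 / 560.47 * 100
= 54.9735%

54.9735%


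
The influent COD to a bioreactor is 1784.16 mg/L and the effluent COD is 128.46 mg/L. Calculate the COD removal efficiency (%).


eta = (COD_in - COD_out) / COD_in * 100
= (1784.16 - 128.46) / 1784.16 * 100
= 92.8000%

92.8000%


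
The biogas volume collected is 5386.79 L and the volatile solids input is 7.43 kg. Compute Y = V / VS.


Y = V / VS
= 5386.79 / 7.43
= 725.0054 L/kg VS

725.0054 L/kg VS


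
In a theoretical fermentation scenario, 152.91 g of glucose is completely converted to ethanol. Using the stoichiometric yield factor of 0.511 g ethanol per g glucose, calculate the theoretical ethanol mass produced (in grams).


Theoretical ethanol yield: m_EtOH = 0.511 * m_glucose
m_EtOH = 0.511 * 152.91 = 78.1370 g

78.1370 g


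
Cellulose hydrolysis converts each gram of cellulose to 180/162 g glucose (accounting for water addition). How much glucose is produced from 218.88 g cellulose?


glucose = cellulose * 180/162
= 218.88 * 180/162
= 243.2000 g

243.2000 g


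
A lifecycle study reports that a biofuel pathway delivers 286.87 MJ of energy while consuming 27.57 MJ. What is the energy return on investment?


EROI = E_out / E_in
= 286.87 / 27.57
= 10.4052

10.4052


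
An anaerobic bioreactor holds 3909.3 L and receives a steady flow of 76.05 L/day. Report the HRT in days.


HRT = V / Q
= 3909.3 / 76.05
= 51.4043 days

51.4043 days


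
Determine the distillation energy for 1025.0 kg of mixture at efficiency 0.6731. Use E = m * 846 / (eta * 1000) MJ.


E = m * 846 / (eta * 1000)
= 1025.0 * 846 / (0.6731 * 1000)
= 1288.2930 MJ

1288.2930 MJ


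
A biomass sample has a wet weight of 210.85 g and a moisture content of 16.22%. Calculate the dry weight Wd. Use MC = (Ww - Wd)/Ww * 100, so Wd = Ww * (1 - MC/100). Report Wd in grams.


Wd = Ww * (1 - MC/100)
= 210.85 * (1 - 16.22/100)
= 176.6501 g

176.6501 g


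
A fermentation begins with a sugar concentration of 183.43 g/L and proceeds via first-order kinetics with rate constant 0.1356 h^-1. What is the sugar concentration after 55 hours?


S = S0 * exp(-k * t)
S = 183.43 * exp(-0.1356 * 55)
S = 0.1058 g/L

0.1058 g/L


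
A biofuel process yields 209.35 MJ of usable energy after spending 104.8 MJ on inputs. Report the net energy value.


NEV = E_out - E_in
= 209.35 - 104.8
= 104.5500 MJ

104.5500 MJ


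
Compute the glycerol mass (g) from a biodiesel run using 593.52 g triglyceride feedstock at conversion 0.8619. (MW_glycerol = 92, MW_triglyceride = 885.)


glycerol = oil * conv * (92/885)
= 593.52 * 0.8619 * 92 / 885
= 53.1786 g

53.1786 g


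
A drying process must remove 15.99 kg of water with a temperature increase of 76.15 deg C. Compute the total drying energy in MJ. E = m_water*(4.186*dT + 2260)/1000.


E = m_water * (4.186 * dT + 2260) / 1000
= 15.99 * (4.186 * 76.15 + 2260) / 1000
= 41.2344 MJ

41.2344 MJ


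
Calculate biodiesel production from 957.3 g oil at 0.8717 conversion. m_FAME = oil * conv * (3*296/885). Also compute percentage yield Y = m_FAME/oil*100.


m_FAME = oil * conv * (3 * 296 / 885) = oil * conv * (888/885)
= 957.3 * 0.8717 * 888 / 885
= 837.3072 g
Y = m_FAME / oil * 100 = conv * (888/885) * 100
= 0.8717 * 888 / 885 * 100
= 87.47%

837.3072 g FAME; Y = 87.47%


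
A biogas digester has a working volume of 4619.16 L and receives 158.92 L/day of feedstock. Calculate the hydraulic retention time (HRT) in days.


HRT = V / Q
= 4619.16 / 158.92
= 29.0659 days

29.0659 days


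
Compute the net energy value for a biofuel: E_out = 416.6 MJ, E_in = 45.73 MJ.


NEV = E_out - E_in
= 416.6 - 45.73
= 370.8700 MJ

370.8700 MJ


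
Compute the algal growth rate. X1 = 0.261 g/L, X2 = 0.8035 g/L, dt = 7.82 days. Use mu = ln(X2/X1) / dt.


mu = ln(X2/X1) / dt
= ln(0.8035/0.261) / 7.82
= 0.1438 per day

0.1438 per day


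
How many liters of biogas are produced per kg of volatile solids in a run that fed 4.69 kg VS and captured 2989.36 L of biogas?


Y = V / VS
= 2989.36 / 4.69
= 637.3902 L/kg VS

637.3902 L/kg VS


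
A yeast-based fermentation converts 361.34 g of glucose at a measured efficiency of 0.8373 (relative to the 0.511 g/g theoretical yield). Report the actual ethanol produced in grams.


Actual ethanol: m = 0.511 * 361.34 * 0.8373
m = 154.6030 g

154.6030 g


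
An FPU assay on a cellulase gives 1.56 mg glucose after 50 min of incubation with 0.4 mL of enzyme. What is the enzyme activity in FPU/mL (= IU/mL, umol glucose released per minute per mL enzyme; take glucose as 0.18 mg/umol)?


Activity = glucose_mg / (0.18 mg/umol * V_mL * t_min)
= 1.56 / (0.18 * 0.4 * 50)
= 0.4333 FPU/mL

0.4333 FPU/mL


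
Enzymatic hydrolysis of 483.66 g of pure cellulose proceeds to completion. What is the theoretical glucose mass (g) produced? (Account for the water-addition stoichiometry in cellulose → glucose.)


glucose = cellulose * 180/162
= 483.66 * 180/162
= 537.4000 g

537.4000 g


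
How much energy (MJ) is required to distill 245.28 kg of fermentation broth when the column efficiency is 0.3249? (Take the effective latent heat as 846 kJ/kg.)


E = m * 846 / (eta * 1000)
= 245.28 * 846 / (0.3249 * 1000)
= 638.6792 MJ

638.6792 MJ


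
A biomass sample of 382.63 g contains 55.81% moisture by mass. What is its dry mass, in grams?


Wd = Ww * (1 - MC/100)
= 382.63 * (1 - 55.81/100)
= 169.0842 g

169.0842 g


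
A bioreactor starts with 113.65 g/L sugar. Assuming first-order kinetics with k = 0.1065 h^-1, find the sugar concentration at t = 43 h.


S = S0 * exp(-k * t)
S = 113.65 * exp(-0.1065 * 43)
S = 1.1661 g/L

1.1661 g/L


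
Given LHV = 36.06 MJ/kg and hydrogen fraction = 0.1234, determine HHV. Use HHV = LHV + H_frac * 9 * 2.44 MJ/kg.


HHV = LHV + H_frac * 9 * 2.44
= 36.06 + 0.1234 * 9 * 2.44
= 38.7699 MJ/kg

38.7699 MJ/kg


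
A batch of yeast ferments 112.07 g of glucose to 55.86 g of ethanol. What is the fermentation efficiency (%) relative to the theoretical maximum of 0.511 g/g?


Fermentation efficiency = (actual / (0.511 * glucose)) * 100
= (55.86 / (0.511 * 112.07)) * 100
= 97.5418%

97.5418%


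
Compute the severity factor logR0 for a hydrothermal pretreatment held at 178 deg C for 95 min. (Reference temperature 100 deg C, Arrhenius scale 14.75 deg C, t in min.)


logR0 = log10(t * exp((T - 100) / 14.75))
= log10(95 * exp((178 - 100) / 14.75))
= 4.2743

4.2743


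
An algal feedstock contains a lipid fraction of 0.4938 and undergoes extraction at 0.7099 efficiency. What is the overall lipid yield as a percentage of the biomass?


Y = lipid_content * extraction_eff * 100
= 0.4938 * 0.7099 * 100
= 35.0549%

35.0549%


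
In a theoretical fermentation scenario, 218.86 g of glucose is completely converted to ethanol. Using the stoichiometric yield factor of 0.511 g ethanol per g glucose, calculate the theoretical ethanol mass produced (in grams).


Theoretical ethanol yield: m_EtOH = 0.511 * m_glucose
m_EtOH = 0.511 * 218.86 = 111.8375 g

111.8375 g


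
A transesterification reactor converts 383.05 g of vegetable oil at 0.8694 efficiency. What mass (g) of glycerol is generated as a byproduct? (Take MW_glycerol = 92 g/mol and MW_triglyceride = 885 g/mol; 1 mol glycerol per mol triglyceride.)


glycerol = oil * conv * (92/885)
= 383.05 * 0.8694 * 92 / 885
= 34.6194 g

34.6194 g


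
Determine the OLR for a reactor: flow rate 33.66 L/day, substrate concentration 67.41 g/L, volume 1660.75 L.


OLR = Q * S / V
= 33.66 * 67.41 / 1660.75
= 1.3663 g/L/day

1.3663 g/L/day


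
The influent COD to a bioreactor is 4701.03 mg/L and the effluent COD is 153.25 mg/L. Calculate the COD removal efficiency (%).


eta = (COD_in - COD_out) / COD_in * 100
= (4701.03 - 153.25) / 4701.03 * 100
= 96.7401%

96.7401%


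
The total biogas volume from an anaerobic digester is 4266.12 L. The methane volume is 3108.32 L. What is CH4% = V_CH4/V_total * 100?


CH4% = V_CH4 / V_total * 100
= 3108.32 / 4266.12 * 100
= 72.8606%

72.8606%


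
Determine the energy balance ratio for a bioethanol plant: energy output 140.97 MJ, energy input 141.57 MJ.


EROI = E_out / E_in
= 140.97 / 141.57
= 0.9958

0.9958


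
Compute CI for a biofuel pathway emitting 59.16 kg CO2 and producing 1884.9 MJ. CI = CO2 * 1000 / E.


CI = CO2 * 1000 / E
= 59.16 * 1000 / 1884.9
= 31.3863 g CO2/MJ

31.3863 g CO2/MJ


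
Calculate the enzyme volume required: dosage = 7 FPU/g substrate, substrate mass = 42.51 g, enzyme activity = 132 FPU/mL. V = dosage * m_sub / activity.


V = dosage * m_sub / activity
V = 7 * 42.51 / 132
V = 2.2543 mL

2.2543 mL


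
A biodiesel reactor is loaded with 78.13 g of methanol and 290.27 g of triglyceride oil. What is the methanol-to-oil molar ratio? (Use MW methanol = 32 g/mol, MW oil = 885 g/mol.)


Molar ratio = n_MeOH / n_oil = (MeOH/32) / (oil/885) = (MeOH * 885) / (32 * oil)
= (78.13 * 885) / (32 * 290.27)
= 7.4440

7.4440


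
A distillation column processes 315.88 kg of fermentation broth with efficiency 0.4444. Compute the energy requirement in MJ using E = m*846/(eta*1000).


E = m * 846 / (eta * 1000)
= 315.88 * 846 / (0.4444 * 1000)
= 601.3377 MJ

601.3377 MJ


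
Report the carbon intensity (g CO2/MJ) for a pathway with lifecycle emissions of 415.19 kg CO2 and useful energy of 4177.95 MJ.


CI = CO2 * 1000 / E
= 415.19 * 1000 / 4177.95
= 99.3765 g CO2/MJ

99.3765 g CO2/MJ


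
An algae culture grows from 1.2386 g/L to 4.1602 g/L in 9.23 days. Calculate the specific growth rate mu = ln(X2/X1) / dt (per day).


mu = ln(X2/X1) / dt
= ln(4.1602/1.2386) / 9.23
= 0.1313 per day

0.1313 per day


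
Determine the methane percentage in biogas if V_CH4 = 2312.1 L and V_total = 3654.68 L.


CH4% = V_CH4 / V_total * 100
= 2312.1 / 3654.68 * 100
= 63.2641%

63.2641%


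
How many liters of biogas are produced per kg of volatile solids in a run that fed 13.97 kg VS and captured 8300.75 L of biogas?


Y = V / VS
= 8300.75 / 13.97
= 594.1840 L/kg VS

594.1840 L/kg VS


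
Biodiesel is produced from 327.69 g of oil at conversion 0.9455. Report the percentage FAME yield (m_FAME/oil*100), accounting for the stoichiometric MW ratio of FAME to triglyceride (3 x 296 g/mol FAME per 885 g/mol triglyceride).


m_FAME = oil * conv * (3 * 296 / 885) = oil * conv * (888/885)
= 327.69 * 0.9455 * 888 / 885
= 310.8812 g
Y = m_FAME / oil * 100 = conv * (888/885) * 100
= 0.9455 * 888 / 885 * 100
= 94.87%

94.87%


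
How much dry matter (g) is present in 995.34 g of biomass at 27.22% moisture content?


Wd = Ww * (1 - MC/100)
= 995.34 * (1 - 27.22/100)
= 724.4085 g

724.4085 g


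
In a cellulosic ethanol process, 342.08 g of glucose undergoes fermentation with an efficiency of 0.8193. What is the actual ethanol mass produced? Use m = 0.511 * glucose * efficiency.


Actual ethanol: m = 0.511 * 342.08 * 0.8193
m = 143.2160 g

143.2160 g


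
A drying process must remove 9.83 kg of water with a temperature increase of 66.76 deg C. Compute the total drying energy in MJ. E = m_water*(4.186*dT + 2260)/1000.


E = m_water * (4.186 * dT + 2260) / 1000
= 9.83 * (4.186 * 66.76 + 2260) / 1000
= 24.9629 MJ

24.9629 MJ


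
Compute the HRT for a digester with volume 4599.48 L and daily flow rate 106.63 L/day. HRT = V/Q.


HRT = V / Q
= 4599.48 / 106.63
= 43.1350 days

43.1350 days


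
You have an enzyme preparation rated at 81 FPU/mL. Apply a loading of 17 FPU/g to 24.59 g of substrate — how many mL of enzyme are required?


V = dosage * m_sub / activity
V = 17 * 24.59 / 81
V = 5.1609 mL

5.1609 mL


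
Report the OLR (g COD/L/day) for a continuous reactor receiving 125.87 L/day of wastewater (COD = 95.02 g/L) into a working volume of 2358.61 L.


OLR = Q * S / V
= 125.87 * 95.02 / 2358.61
= 5.0709 g/L/day

5.0709 g/L/day


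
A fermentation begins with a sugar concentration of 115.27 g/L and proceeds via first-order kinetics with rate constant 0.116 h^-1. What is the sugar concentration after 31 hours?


S = S0 * exp(-k * t)
S = 115.27 * exp(-0.116 * 31)
S = 3.1622 g/L

3.1622 g/L


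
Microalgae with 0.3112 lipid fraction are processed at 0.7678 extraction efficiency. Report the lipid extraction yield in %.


Y = lipid_content * extraction_eff * 100
= 0.3112 * 0.7678 * 100
= 23.8939%

23.8939%


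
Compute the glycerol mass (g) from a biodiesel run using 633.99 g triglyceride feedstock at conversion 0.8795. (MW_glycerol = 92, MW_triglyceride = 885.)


glycerol = oil * conv * (92/885)
= 633.99 * 0.8795 * 92 / 885
= 57.9646 g

57.9646 g


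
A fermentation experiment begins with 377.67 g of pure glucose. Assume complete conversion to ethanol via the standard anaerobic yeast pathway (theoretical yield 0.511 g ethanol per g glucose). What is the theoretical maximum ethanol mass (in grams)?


Theoretical ethanol yield: m_EtOH = 0.511 * m_glucose
m_EtOH = 0.511 * 377.67 = 192.9894 g

192.9894 g


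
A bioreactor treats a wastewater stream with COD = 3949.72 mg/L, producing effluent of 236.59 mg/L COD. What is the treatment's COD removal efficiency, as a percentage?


eta = (COD_in - COD_out) / COD_in * 100
= (3949.72 - 236.59) / 3949.72 * 100
= 94.0100%

94.0100%


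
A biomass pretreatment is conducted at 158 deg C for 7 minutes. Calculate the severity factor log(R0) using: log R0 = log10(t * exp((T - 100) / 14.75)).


logR0 = log10(t * exp((T - 100) / 14.75))
= log10(7 * exp((158 - 100) / 14.75))
= 2.5528

2.5528


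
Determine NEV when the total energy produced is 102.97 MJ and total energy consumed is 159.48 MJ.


NEV = E_out - E_in
= 102.97 - 159.48
= -56.5100 MJ

-56.5100 MJ


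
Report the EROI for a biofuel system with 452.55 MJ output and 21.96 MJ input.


EROI = E_out / E_in
= 452.55 / 21.96
= 20.6079

20.6079


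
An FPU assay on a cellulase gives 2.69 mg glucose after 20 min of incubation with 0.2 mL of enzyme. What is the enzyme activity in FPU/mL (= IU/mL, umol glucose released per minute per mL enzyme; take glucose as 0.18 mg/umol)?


Activity = glucose_mg / (0.18 mg/umol * V_mL * t_min)
= 2.69 / (0.18 * 0.2 * 20)
= 3.7361 FPU/mL

3.7361 FPU/mL


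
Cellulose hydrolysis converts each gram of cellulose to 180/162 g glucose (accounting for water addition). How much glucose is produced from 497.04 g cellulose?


glucose = cellulose * 180/162
= 497.04 * 180/162
= 552.2667 g

552.2667 g


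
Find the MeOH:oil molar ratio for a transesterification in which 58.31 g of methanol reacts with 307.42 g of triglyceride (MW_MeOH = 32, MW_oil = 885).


Molar ratio = n_MeOH / n_oil = (MeOH/32) / (oil/885) = (MeOH * 885) / (32 * oil)
= (58.31 * 885) / (32 * 307.42)
= 5.2457

5.2457


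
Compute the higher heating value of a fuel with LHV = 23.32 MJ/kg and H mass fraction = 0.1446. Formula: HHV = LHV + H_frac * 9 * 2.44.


HHV = LHV + H_frac * 9 * 2.44
= 23.32 + 0.1446 * 9 * 2.44
= 26.4954 MJ/kg

26.4954 MJ/kg


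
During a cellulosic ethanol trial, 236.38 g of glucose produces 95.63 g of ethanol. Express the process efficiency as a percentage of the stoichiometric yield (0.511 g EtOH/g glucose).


Fermentation efficiency = (actual / (0.511 * glucose)) * 100
= (95.63 / (0.511 * 236.38)) * 100
= 79.1703%

79.1703%


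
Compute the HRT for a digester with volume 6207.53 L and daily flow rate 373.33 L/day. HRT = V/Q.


HRT = V / Q
= 6207.53 / 373.33
= 16.6275 days

16.6275 days


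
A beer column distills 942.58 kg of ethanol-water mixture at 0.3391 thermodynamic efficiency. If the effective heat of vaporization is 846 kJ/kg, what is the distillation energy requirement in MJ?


E = m * 846 / (eta * 1000)
= 942.58 * 846 / (0.3391 * 1000)
= 2351.5856 MJ

2351.5856 MJ


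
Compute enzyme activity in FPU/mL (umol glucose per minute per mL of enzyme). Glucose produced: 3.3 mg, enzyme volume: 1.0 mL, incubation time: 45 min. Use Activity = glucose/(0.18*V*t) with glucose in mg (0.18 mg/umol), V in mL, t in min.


Activity = glucose_mg / (0.18 mg/umol * V_mL * t_min)
= 3.3 / (0.18 * 1.0 * 45)
= 0.4074 FPU/mL

0.4074 FPU/mL


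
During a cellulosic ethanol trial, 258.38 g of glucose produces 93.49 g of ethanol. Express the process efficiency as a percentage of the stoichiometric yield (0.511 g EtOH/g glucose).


Fermentation efficiency = (actual / (0.511 * glucose)) * 100
= (93.49 / (0.511 * 258.38)) * 100
= 70.8085%

70.8085%


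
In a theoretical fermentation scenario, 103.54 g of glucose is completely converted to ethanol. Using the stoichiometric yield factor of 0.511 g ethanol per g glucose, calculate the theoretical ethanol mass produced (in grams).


Theoretical ethanol yield: m_EtOH = 0.511 * m_glucose
m_EtOH = 0.511 * 103.54 = 52.9089 g

52.9089 g


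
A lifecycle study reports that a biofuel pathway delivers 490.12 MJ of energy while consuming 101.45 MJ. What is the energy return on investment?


EROI = E_out / E_in
= 490.12 / 101.45
= 4.8311

4.8311


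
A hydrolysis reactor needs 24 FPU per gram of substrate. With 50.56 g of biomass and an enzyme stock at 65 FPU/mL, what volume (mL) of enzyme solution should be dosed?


V = dosage * m_sub / activity
V = 24 * 50.56 / 65
V = 18.6683 mL

18.6683 mL


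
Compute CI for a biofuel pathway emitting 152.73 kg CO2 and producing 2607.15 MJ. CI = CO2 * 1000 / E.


CI = CO2 * 1000 / E
= 152.73 * 1000 / 2607.15
= 58.5812 g CO2/MJ

58.5812 g CO2/MJ


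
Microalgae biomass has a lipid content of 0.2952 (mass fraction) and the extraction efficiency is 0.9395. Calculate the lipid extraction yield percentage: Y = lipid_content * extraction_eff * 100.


Y = lipid_content * extraction_eff * 100
= 0.2952 * 0.9395 * 100
= 27.7340%

27.7340%


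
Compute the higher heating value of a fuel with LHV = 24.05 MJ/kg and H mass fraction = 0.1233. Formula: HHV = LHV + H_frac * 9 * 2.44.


HHV = LHV + H_frac * 9 * 2.44
= 24.05 + 0.1233 * 9 * 2.44
= 26.7577 MJ/kg

26.7577 MJ/kg


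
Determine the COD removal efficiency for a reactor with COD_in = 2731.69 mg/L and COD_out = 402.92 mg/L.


eta = (COD_in - COD_out) / COD_in * 100
= (2731.69 - 402.92) / 2731.69 * 100
= 85.2502%

85.2502%


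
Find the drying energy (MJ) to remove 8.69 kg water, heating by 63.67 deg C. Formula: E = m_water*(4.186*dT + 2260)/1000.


E = m_water * (4.186 * dT + 2260) / 1000
= 8.69 * (4.186 * 63.67 + 2260) / 1000
= 21.9555 MJ

21.9555 MJ


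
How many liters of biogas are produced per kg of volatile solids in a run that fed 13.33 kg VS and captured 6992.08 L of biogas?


Y = V / VS
= 6992.08 / 13.33
= 524.5371 L/kg VS

524.5371 L/kg VS


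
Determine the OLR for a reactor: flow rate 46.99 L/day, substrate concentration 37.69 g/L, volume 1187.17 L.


OLR = Q * S / V
= 46.99 * 37.69 / 1187.17
= 1.4918 g/L/day

1.4918 g/L/day


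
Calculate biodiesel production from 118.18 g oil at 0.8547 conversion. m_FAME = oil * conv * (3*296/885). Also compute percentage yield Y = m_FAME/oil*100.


m_FAME = oil * conv * (3 * 296 / 885) = oil * conv * (888/885)
= 118.18 * 0.8547 * 888 / 885
= 101.3508 g
Y = m_FAME / oil * 100 = conv * (888/885) * 100
= 0.8547 * 888 / 885 * 100
= 85.76%

101.3508 g FAME; Y = 85.76%


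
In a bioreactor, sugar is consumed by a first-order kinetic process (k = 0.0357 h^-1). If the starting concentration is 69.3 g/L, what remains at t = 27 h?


S = S0 * exp(-k * t)
S = 69.3 * exp(-0.0357 * 27)
S = 26.4312 g/L

26.4312 g/L


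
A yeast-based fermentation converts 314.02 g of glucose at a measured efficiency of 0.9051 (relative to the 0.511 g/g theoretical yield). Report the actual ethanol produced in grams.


Actual ethanol: m = 0.511 * 314.02 * 0.9051
m = 145.2362 g

145.2362 g


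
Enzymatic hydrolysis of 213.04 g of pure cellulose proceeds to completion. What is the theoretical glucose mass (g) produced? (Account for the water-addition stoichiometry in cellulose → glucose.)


glucose = cellulose * 180/162
= 213.04 * 180/162
= 236.7111 g

236.7111 g


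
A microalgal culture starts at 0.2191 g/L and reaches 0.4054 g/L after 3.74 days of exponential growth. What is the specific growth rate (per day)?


mu = ln(X2/X1) / dt
= ln(0.4054/0.2191) / 3.74
= 0.1645 per day

0.1645 per day


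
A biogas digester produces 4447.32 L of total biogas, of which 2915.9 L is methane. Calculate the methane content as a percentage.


CH4% = V_CH4 / V_total * 100
= 2915.9 / 4447.32 * 100
= 65.5653%

65.5653%


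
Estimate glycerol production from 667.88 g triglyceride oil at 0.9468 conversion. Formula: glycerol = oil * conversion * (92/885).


glycerol = oil * conv * (92/885)
= 667.88 * 0.9468 * 92 / 885
= 65.7357 g

65.7357 g


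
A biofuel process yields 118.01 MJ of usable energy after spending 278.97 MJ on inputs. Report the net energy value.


NEV = E_out - E_in
= 118.01 - 278.97
= -160.9600 MJ

-160.9600 MJ


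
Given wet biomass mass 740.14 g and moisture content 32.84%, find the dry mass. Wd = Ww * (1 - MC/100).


Wd = Ww * (1 - MC/100)
= 740.14 * (1 - 32.84/100)
= 497.0780 g

497.0780 g


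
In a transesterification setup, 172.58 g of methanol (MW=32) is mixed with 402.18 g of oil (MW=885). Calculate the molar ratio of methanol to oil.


Molar ratio = n_MeOH / n_oil = (MeOH/32) / (oil/885) = (MeOH * 885) / (32 * oil)
= (172.58 * 885) / (32 * 402.18)
= 11.8676

11.8676


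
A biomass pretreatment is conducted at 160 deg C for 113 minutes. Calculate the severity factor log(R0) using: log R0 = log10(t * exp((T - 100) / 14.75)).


logR0 = log10(t * exp((T - 100) / 14.75))
= log10(113 * exp((160 - 100) / 14.75))
= 3.8197

3.8197


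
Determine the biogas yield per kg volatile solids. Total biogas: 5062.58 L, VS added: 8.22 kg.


Y = V / VS
= 5062.58 / 8.22
= 615.8856 L/kg VS

615.8856 L/kg VS


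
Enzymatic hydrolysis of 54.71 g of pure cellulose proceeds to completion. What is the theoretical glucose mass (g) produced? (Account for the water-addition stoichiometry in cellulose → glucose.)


glucose = cellulose * 180/162
= 54.71 * 180/162
= 60.7889 g

60.7889 g


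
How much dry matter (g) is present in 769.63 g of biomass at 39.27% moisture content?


Wd = Ww * (1 - MC/100)
= 769.63 * (1 - 39.27/100)
= 467.3963 g

467.3963 g


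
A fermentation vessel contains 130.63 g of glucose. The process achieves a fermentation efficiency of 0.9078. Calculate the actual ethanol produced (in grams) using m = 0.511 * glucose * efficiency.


Actual ethanol: m = 0.511 * 130.63 * 0.9078
m = 60.5974 g

60.5974 g


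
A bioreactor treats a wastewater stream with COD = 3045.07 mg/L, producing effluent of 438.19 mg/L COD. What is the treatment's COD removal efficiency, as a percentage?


eta = (COD_in - COD_out) / COD_in * 100
= (3045.07 - 438.19) / 3045.07 * 100
= 85.6099%

85.6099%


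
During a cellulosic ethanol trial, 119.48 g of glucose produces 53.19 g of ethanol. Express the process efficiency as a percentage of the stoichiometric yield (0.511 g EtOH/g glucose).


Fermentation efficiency = (actual / (0.511 * glucose)) * 100
= (53.19 / (0.511 * 119.48)) * 100
= 87.1192%

87.1192%


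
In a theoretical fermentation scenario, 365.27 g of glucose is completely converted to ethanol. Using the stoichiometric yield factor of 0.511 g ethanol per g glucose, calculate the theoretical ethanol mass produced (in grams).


Theoretical ethanol yield: m_EtOH = 0.511 * m_glucose
m_EtOH = 0.511 * 365.27 = 186.6530 g

186.6530 g
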